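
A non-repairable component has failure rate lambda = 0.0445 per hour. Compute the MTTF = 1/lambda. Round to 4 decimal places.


lambda = 0.0445
MTTF = 1 / 0.0445
MTTF = 22.4719

22.4719


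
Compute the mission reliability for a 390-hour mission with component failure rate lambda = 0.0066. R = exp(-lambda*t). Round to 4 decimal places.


lambda = 0.0066
mission_time = 390
lambda * t = 0.0066 * 390 = 2.574
R = exp(-2.574)
R = 0.0762

0.0762


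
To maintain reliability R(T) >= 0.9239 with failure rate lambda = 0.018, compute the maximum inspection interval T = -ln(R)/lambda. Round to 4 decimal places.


R_target = 0.9239
lambda = 0.018
-ln(0.9239) = 0.0792
T = 0.0792 / 0.018
T = 4.3973

4.3973


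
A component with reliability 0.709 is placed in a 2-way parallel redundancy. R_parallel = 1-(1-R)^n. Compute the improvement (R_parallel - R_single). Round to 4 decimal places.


R_single = 0.709, n = 2
1 - R_single = 0.291
(1 - R_single)^n = 0.291^2 = 0.0847
R_parallel = 1 - 0.0847 = 0.9153
Improvement = 0.9153 - 0.709
Improvement = 0.2063

0.2063


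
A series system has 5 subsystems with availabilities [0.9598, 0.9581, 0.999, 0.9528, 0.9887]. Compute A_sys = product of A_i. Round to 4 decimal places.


Subsystems: [0.9598, 0.9581, 0.999, 0.9528, 0.9887]
After subsystem 1 (A=0.9598): product = 0.9598
After subsystem 2 (A=0.9581): product = 0.9196
After subsystem 3 (A=0.999): product = 0.9187
After subsystem 4 (A=0.9528): product = 0.8753
After subsystem 5 (A=0.9887): product = 0.8654
A_sys = 0.8654

0.8654


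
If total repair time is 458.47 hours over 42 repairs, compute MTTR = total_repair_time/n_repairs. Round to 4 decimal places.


total_repair_time = 458.47
n_repairs = 42
MTTR = 458.47 / 42
MTTR = 10.916

10.916


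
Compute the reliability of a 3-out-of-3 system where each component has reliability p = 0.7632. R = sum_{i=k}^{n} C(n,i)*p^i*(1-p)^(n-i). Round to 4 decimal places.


k = 3, n = 3, p = 0.7632
i=3: C(3,3)=1 * 0.7632^3 * 0.2368^0 = 0.4445
R = sum of terms = 0.4445

0.4445


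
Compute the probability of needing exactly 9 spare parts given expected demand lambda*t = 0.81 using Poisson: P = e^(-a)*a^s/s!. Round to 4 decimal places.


a = 0.81, s = 9
e^(-a) = e^(-0.81) = 0.4449
a^s = 0.81^9 = 0.1501
s! = 362880
P = 0.4449 * 0.1501 / 362880
P = 0.0

0.0


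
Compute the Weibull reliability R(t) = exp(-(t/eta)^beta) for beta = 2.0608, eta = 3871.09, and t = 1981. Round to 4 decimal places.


beta = 2.0608, eta = 3871.09, t = 1981
t/eta = 1981 / 3871.09 = 0.5117
(t/eta)^beta = 0.5117^2.0608 = 0.2514
R(t) = exp(-0.2514)
R(t) = 0.7777

0.7777


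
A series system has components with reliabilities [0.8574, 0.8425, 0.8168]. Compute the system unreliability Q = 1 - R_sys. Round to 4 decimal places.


Components: [0.8574, 0.8425, 0.8168]
After component 1: product = 0.8574
After component 2: product = 0.7224
After component 3: product = 0.59
R_sys = 0.59
Q = 1 - 0.59 = 0.41

0.41


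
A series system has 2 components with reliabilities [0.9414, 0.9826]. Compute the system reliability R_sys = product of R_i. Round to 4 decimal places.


Components: [0.9414, 0.9826]
After component 1 (R=0.9414): product = 0.9414
After component 2 (R=0.9826): product = 0.925
R_sys = 0.925

0.925


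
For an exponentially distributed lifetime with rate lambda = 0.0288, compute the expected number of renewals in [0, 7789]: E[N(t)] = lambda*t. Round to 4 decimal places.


lambda = 0.0288
t = 7789
E[N(t)] = lambda * t
E[N(t)] = 0.0288 * 7789
E[N(t)] = 224.3232

224.3232


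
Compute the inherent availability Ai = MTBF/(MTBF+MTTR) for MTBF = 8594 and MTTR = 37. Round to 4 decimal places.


MTBF = 8594
MTTR = 37
MTBF + MTTR = 8631
Ai = 8594 / 8631
Ai = 0.9957

0.9957


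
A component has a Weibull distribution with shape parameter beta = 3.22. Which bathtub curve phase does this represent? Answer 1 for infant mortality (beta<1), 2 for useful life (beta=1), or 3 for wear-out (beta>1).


beta = 3.22
Compare beta to 1:
beta < 1 => infant mortality (phase 1)
beta = 1 => useful life (phase 2)
beta > 1 => wear-out (phase 3)
Since beta = 3.22, this is wear-out (increasing failure rate)
Phase = 3

3


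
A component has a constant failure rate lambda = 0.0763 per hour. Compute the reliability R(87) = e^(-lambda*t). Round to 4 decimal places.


lambda = 0.0763
t = 87
lambda * t = 6.6381
R(t) = e^(-6.6381)
R(t) = 0.0013

0.0013


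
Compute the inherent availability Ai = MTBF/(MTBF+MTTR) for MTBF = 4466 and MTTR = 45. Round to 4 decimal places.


MTBF = 4466
MTTR = 45
MTBF + MTTR = 4511
Ai = 4466 / 4511
Ai = 0.99

0.99


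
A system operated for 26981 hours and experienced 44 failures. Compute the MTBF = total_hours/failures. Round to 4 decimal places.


total_hours = 26981
failures = 44
MTBF = 26981 / 44
MTBF = 613.2045

613.2045


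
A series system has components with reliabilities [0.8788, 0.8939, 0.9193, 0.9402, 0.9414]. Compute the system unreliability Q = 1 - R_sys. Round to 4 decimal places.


Components: [0.8788, 0.8939, 0.9193, 0.9402, 0.9414]
After component 1: product = 0.8788
After component 2: product = 0.7856
After component 3: product = 0.7222
After component 4: product = 0.679
After component 5: product = 0.6392
R_sys = 0.6392
Q = 1 - 0.6392 = 0.3608

0.3608


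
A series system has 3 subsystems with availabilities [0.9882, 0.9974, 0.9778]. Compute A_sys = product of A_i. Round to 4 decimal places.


Subsystems: [0.9882, 0.9974, 0.9778]
After subsystem 1 (A=0.9882): product = 0.9882
After subsystem 2 (A=0.9974): product = 0.9856
After subsystem 3 (A=0.9778): product = 0.9637
A_sys = 0.9637

0.9637


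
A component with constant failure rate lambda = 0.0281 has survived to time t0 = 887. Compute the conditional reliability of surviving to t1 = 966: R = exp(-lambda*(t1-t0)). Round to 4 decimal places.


lambda = 0.0281
t0 = 887, t1 = 966
t1 - t0 = 79
lambda * (t1-t0) = 0.0281 * 79 = 2.2199
R = exp(-2.2199)
R = 0.1086

0.1086


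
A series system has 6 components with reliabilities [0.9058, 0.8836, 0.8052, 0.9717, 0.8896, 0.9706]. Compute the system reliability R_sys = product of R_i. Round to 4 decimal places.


Components: [0.9058, 0.8836, 0.8052, 0.9717, 0.8896, 0.9706]
After component 1 (R=0.9058): product = 0.9058
After component 2 (R=0.8836): product = 0.8004
After component 3 (R=0.8052): product = 0.6445
After component 4 (R=0.9717): product = 0.6262
After component 5 (R=0.8896): product = 0.5571
After component 6 (R=0.9706): product = 0.5407
R_sys = 0.5407

0.5407


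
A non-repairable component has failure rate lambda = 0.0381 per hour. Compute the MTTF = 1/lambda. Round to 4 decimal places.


lambda = 0.0381
MTTF = 1 / 0.0381
MTTF = 26.2467

26.2467


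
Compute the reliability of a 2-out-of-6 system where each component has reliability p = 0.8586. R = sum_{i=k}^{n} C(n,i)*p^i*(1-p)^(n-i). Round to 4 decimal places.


k = 2, n = 6, p = 0.8586
i=2: C(6,2)=15 * 0.8586^2 * 0.1414^4 = 0.0044
i=3: C(6,3)=20 * 0.8586^3 * 0.1414^3 = 0.0358
i=4: C(6,4)=15 * 0.8586^4 * 0.1414^2 = 0.163
i=5: C(6,5)=6 * 0.8586^5 * 0.1414^1 = 0.3959
i=6: C(6,6)=1 * 0.8586^6 * 0.1414^0 = 0.4006
R = sum of terms = 0.9997

0.9997


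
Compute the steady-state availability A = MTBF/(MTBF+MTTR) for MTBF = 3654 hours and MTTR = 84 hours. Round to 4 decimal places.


MTBF = 3654
MTTR = 84
MTBF + MTTR = 3738
A = 3654 / 3738
A = 0.9775

0.9775


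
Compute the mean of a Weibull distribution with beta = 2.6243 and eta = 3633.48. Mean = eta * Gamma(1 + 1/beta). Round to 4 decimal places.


beta = 2.6243, eta = 3633.48
1/beta = 0.3811
1 + 1/beta = 1.3811
Gamma(1.3811) = 0.8885
Mean = 3633.48 * 0.8885
Mean = 3228.2045

3228.2045


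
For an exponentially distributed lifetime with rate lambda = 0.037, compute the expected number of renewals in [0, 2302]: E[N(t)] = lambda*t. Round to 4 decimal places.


lambda = 0.037
t = 2302
E[N(t)] = lambda * t
E[N(t)] = 0.037 * 2302
E[N(t)] = 85.174

85.174


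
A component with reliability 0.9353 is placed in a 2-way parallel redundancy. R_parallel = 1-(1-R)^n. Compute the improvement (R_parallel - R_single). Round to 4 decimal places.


R_single = 0.9353, n = 2
1 - R_single = 0.0647
(1 - R_single)^n = 0.0647^2 = 0.0042
R_parallel = 1 - 0.0042 = 0.9958
Improvement = 0.9958 - 0.9353
Improvement = 0.0605

0.0605


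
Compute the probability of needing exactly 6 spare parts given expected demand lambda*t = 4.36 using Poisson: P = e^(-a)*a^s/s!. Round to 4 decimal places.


a = 4.36, s = 6
e^(-a) = e^(-4.36) = 0.0128
a^s = 4.36^6 = 6869.4021
s! = 720
P = 0.0128 * 6869.4021 / 720
P = 0.1219

0.1219


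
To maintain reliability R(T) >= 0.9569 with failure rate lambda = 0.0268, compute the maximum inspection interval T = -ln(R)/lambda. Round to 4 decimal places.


R_target = 0.9569
lambda = 0.0268
-ln(0.9569) = 0.0441
T = 0.0441 / 0.0268
T = 1.6439

1.6439


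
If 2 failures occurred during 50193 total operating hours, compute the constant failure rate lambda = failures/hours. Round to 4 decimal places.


failures = 2
total_hours = 50193
lambda = 2 / 50193
lambda = 0.0

0.0


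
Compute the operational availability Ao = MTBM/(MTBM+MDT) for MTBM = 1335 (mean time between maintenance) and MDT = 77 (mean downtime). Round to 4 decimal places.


MTBM = 1335
MDT = 77
MTBM + MDT = 1412
Ao = 1335 / 1412
Ao = 0.9455

0.9455


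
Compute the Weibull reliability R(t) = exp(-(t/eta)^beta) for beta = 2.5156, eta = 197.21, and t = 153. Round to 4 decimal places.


beta = 2.5156, eta = 197.21, t = 153
t/eta = 153 / 197.21 = 0.7758
(t/eta)^beta = 0.7758^2.5156 = 0.5281
R(t) = exp(-0.5281)
R(t) = 0.5897

0.5897


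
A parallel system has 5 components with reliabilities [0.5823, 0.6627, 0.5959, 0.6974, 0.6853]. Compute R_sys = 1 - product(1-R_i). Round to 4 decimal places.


Components: [0.5823, 0.6627, 0.5959, 0.6974, 0.6853]
(1 - 0.5823) = 0.4177, running product = 0.4177
(1 - 0.6627) = 0.3373, running product = 0.1409
(1 - 0.5959) = 0.4041, running product = 0.0569
(1 - 0.6974) = 0.3026, running product = 0.0172
(1 - 0.6853) = 0.3147, running product = 0.0054
Product of (1-R_i) = 0.0054
R_sys = 1 - 0.0054 = 0.9946

0.9946


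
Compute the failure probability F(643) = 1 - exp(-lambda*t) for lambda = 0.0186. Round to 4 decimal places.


lambda = 0.0186, t = 643
lambda * t = 11.9598
exp(-11.9598) = 0.0
F(t) = 1 - 0.0
F(t) = 1.0

1.0


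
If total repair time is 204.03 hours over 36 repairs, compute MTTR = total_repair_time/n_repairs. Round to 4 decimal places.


total_repair_time = 204.03
n_repairs = 36
MTTR = 204.03 / 36
MTTR = 5.6675

5.6675


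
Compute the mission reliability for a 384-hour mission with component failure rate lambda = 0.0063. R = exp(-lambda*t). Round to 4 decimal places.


lambda = 0.0063
mission_time = 384
lambda * t = 0.0063 * 384 = 2.4192
R = exp(-2.4192)
R = 0.089

0.089


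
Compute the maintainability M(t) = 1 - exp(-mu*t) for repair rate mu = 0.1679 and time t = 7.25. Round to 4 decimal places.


mu = 0.1679, t = 7.25
mu * t = 0.1679 * 7.25 = 1.2173
exp(-1.2173) = 0.296
M(t) = 1 - 0.296
M(t) = 0.704

0.704


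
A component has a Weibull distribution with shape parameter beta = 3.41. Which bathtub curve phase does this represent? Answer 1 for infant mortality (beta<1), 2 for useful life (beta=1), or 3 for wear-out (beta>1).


beta = 3.41
Compare beta to 1:
beta < 1 => infant mortality (phase 1)
beta = 1 => useful life (phase 2)
beta > 1 => wear-out (phase 3)
Since beta = 3.41, this is wear-out (increasing failure rate)
Phase = 3

3


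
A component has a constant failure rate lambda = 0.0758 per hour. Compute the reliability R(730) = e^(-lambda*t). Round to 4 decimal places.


lambda = 0.0758
t = 730
lambda * t = 55.334
R(t) = e^(-55.334)
R(t) = 0.0

0.0


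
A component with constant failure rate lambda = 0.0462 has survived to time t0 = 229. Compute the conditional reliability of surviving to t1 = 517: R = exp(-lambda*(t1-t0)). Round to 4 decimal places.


lambda = 0.0462
t0 = 229, t1 = 517
t1 - t0 = 288
lambda * (t1-t0) = 0.0462 * 288 = 13.3056
R = exp(-13.3056)
R = 0.0

0.0


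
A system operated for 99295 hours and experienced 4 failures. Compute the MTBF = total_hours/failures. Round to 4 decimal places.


total_hours = 99295
failures = 4
MTBF = 99295 / 4
MTBF = 24823.75

24823.75


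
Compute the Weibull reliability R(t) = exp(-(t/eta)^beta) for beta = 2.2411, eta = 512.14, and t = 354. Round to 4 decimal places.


beta = 2.2411, eta = 512.14, t = 354
t/eta = 354 / 512.14 = 0.6912
(t/eta)^beta = 0.6912^2.2411 = 0.4371
R(t) = exp(-0.4371)
R(t) = 0.6459

0.6459


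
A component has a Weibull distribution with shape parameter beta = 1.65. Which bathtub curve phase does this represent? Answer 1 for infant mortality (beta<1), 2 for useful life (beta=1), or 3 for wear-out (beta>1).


beta = 1.65
Compare beta to 1:
beta < 1 => infant mortality (phase 1)
beta = 1 => useful life (phase 2)
beta > 1 => wear-out (phase 3)
Since beta = 1.65, this is wear-out (increasing failure rate)
Phase = 3

3


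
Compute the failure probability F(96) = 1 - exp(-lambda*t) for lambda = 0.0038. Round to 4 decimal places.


lambda = 0.0038, t = 96
lambda * t = 0.3648
exp(-0.3648) = 0.6943
F(t) = 1 - 0.6943
F(t) = 0.3057

0.3057


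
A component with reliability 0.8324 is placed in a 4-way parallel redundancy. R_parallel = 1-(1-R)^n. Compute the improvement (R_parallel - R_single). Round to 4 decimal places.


R_single = 0.8324, n = 4
1 - R_single = 0.1676
(1 - R_single)^n = 0.1676^4 = 0.0008
R_parallel = 1 - 0.0008 = 0.9992
Improvement = 0.9992 - 0.8324
Improvement = 0.1668

0.1668


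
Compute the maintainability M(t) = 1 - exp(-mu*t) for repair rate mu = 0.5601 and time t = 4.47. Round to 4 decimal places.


mu = 0.5601, t = 4.47
mu * t = 0.5601 * 4.47 = 2.5036
exp(-2.5036) = 0.0818
M(t) = 1 - 0.0818
M(t) = 0.9182

0.9182


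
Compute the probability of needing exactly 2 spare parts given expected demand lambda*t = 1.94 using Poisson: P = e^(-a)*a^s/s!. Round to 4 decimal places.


a = 1.94, s = 2
e^(-a) = e^(-1.94) = 0.1437
a^s = 1.94^2 = 3.7636
s! = 2
P = 0.1437 * 3.7636 / 2
P = 0.2704

0.2704


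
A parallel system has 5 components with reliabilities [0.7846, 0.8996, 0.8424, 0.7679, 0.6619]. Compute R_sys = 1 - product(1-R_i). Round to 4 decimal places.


Components: [0.7846, 0.8996, 0.8424, 0.7679, 0.6619]
(1 - 0.7846) = 0.2154, running product = 0.2154
(1 - 0.8996) = 0.1004, running product = 0.0216
(1 - 0.8424) = 0.1576, running product = 0.0034
(1 - 0.7679) = 0.2321, running product = 0.0008
(1 - 0.6619) = 0.3381, running product = 0.0003
Product of (1-R_i) = 0.0003
R_sys = 1 - 0.0003 = 0.9997

0.9997


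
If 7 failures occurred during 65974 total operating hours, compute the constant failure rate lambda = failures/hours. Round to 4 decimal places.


failures = 7
total_hours = 65974
lambda = 7 / 65974
lambda = 0.0001

0.0001


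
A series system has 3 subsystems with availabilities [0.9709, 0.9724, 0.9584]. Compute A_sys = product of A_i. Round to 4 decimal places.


Subsystems: [0.9709, 0.9724, 0.9584]
After subsystem 1 (A=0.9709): product = 0.9709
After subsystem 2 (A=0.9724): product = 0.9441
After subsystem 3 (A=0.9584): product = 0.9048
A_sys = 0.9048

0.9048


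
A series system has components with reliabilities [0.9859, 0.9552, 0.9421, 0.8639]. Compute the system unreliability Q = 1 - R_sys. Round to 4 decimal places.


Components: [0.9859, 0.9552, 0.9421, 0.8639]
After component 1: product = 0.9859
After component 2: product = 0.9417
After component 3: product = 0.8872
After component 4: product = 0.7665
R_sys = 0.7665
Q = 1 - 0.7665 = 0.2335

0.2335


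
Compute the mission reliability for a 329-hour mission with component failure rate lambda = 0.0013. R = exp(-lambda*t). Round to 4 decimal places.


lambda = 0.0013
mission_time = 329
lambda * t = 0.0013 * 329 = 0.4277
R = exp(-0.4277)
R = 0.652

0.652


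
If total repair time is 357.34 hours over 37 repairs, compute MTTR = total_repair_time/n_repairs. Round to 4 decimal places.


total_repair_time = 357.34
n_repairs = 37
MTTR = 357.34 / 37
MTTR = 9.6578

9.6578


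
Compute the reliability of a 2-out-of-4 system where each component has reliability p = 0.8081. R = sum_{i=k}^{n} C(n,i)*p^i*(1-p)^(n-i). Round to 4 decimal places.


k = 2, n = 4, p = 0.8081
i=2: C(4,2)=6 * 0.8081^2 * 0.1919^2 = 0.1443
i=3: C(4,3)=4 * 0.8081^3 * 0.1919^1 = 0.4051
i=4: C(4,4)=1 * 0.8081^4 * 0.1919^0 = 0.4264
R = sum of terms = 0.9758

0.9758


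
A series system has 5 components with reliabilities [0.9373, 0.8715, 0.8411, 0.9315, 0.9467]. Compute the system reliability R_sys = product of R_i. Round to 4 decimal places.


Components: [0.9373, 0.8715, 0.8411, 0.9315, 0.9467]
After component 1 (R=0.9373): product = 0.9373
After component 2 (R=0.8715): product = 0.8169
After component 3 (R=0.8411): product = 0.6871
After component 4 (R=0.9315): product = 0.64
After component 5 (R=0.9467): product = 0.6059
R_sys = 0.6059

0.6059


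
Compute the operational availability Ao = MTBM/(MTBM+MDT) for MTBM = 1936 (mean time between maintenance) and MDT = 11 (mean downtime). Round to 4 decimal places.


MTBM = 1936
MDT = 11
MTBM + MDT = 1947
Ao = 1936 / 1947
Ao = 0.9944

0.9944


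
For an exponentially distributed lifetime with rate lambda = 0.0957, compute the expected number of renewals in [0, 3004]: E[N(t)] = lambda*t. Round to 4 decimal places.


lambda = 0.0957
t = 3004
E[N(t)] = lambda * t
E[N(t)] = 0.0957 * 3004
E[N(t)] = 287.4828

287.4828


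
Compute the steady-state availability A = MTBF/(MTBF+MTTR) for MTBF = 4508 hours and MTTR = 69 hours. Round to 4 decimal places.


MTBF = 4508
MTTR = 69
MTBF + MTTR = 4577
A = 4508 / 4577
A = 0.9849

0.9849


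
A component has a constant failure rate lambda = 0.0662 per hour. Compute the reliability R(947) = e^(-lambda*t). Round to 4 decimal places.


lambda = 0.0662
t = 947
lambda * t = 62.6914
R(t) = e^(-62.6914)
R(t) = 0.0

0.0


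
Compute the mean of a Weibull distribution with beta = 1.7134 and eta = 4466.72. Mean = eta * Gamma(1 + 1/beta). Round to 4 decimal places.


beta = 1.7134, eta = 4466.72
1/beta = 0.5836
1 + 1/beta = 1.5836
Gamma(1.5836) = 0.8918
Mean = 4466.72 * 0.8918
Mean = 3983.3186

3983.3186


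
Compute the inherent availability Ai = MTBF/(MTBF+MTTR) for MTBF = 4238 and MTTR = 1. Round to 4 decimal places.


MTBF = 4238
MTTR = 1
MTBF + MTTR = 4239
Ai = 4238 / 4239
Ai = 0.9998

0.9998


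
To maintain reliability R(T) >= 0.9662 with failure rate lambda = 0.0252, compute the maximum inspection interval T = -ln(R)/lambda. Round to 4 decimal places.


R_target = 0.9662
lambda = 0.0252
-ln(0.9662) = 0.0344
T = 0.0344 / 0.0252
T = 1.3645

1.3645


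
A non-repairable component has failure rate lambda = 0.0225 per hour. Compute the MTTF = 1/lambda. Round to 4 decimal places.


lambda = 0.0225
MTTF = 1 / 0.0225
MTTF = 44.4444

44.4444


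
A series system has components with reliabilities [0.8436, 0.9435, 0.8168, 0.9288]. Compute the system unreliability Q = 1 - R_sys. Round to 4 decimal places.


Components: [0.8436, 0.9435, 0.8168, 0.9288]
After component 1: product = 0.8436
After component 2: product = 0.7959
After component 3: product = 0.6501
After component 4: product = 0.6038
R_sys = 0.6038
Q = 1 - 0.6038 = 0.3962

0.3962


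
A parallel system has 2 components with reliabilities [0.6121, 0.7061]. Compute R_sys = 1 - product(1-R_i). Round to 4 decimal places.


Components: [0.6121, 0.7061]
(1 - 0.6121) = 0.3879, running product = 0.3879
(1 - 0.7061) = 0.2939, running product = 0.114
Product of (1-R_i) = 0.114
R_sys = 1 - 0.114 = 0.886

0.886


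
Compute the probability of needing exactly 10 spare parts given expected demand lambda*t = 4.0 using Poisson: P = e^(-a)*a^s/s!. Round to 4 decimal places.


a = 4.0, s = 10
e^(-a) = e^(-4.0) = 0.0183
a^s = 4.0^10 = 1048576.0
s! = 3628800
P = 0.0183 * 1048576.0 / 3628800
P = 0.0053

0.0053


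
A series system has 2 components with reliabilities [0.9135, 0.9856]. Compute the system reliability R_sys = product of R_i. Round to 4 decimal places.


Components: [0.9135, 0.9856]
After component 1 (R=0.9135): product = 0.9135
After component 2 (R=0.9856): product = 0.9003
R_sys = 0.9003

0.9003


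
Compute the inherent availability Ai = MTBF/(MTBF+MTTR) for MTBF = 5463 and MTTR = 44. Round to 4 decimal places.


MTBF = 5463
MTTR = 44
MTBF + MTTR = 5507
Ai = 5463 / 5507
Ai = 0.992

0.992


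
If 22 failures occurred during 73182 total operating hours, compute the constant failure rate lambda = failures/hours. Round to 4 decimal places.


failures = 22
total_hours = 73182
lambda = 22 / 73182
lambda = 0.0003

0.0003


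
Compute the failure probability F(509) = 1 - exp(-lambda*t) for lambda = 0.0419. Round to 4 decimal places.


lambda = 0.0419, t = 509
lambda * t = 21.3271
exp(-21.3271) = 0.0
F(t) = 1 - 0.0
F(t) = 1.0

1.0


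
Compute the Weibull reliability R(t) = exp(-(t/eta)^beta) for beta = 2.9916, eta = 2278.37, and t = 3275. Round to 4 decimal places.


beta = 2.9916, eta = 2278.37, t = 3275
t/eta = 3275 / 2278.37 = 1.4374
(t/eta)^beta = 1.4374^2.9916 = 2.961
R(t) = exp(-2.961)
R(t) = 0.0518

0.0518


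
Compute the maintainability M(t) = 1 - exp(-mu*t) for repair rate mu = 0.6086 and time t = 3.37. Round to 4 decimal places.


mu = 0.6086, t = 3.37
mu * t = 0.6086 * 3.37 = 2.051
exp(-2.051) = 0.1286
M(t) = 1 - 0.1286
M(t) = 0.8714

0.8714


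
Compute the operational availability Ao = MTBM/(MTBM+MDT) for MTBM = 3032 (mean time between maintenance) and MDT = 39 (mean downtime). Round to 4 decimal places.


MTBM = 3032
MDT = 39
MTBM + MDT = 3071
Ao = 3032 / 3071
Ao = 0.9873

0.9873


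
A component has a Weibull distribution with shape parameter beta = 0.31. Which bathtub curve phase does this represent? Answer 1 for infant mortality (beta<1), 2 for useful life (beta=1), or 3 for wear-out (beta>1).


beta = 0.31
Compare beta to 1:
beta < 1 => infant mortality (phase 1)
beta = 1 => useful life (phase 2)
beta > 1 => wear-out (phase 3)
Since beta = 0.31, this is infant mortality (decreasing failure rate)
Phase = 1

1


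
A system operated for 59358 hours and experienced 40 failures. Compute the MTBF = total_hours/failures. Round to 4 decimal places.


total_hours = 59358
failures = 40
MTBF = 59358 / 40
MTBF = 1483.95

1483.95


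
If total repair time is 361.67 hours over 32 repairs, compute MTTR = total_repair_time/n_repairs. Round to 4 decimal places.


total_repair_time = 361.67
n_repairs = 32
MTTR = 361.67 / 32
MTTR = 11.3022

11.3022


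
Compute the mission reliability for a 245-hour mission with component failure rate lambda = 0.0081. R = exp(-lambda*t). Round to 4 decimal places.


lambda = 0.0081
mission_time = 245
lambda * t = 0.0081 * 245 = 1.9845
R = exp(-1.9845)
R = 0.1374

0.1374


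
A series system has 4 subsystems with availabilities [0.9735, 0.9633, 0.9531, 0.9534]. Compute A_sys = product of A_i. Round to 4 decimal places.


Subsystems: [0.9735, 0.9633, 0.9531, 0.9534]
After subsystem 1 (A=0.9735): product = 0.9735
After subsystem 2 (A=0.9633): product = 0.9378
After subsystem 3 (A=0.9531): product = 0.8938
After subsystem 4 (A=0.9534): product = 0.8521
A_sys = 0.8521

0.8521


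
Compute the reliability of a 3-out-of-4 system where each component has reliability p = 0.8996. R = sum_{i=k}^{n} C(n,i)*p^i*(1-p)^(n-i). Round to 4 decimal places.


k = 3, n = 4, p = 0.8996
i=3: C(4,3)=4 * 0.8996^3 * 0.1004^1 = 0.2924
i=4: C(4,4)=1 * 0.8996^4 * 0.1004^0 = 0.6549
R = sum of terms = 0.9473

0.9473


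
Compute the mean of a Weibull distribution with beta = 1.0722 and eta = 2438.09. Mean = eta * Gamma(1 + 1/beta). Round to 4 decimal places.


beta = 1.0722, eta = 2438.09
1/beta = 0.9327
1 + 1/beta = 1.9327
Gamma(1.9327) = 0.9734
Mean = 2438.09 * 0.9734
Mean = 2373.1748

2373.1748


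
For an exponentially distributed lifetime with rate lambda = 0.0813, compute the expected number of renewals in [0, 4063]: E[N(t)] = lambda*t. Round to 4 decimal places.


lambda = 0.0813
t = 4063
E[N(t)] = lambda * t
E[N(t)] = 0.0813 * 4063
E[N(t)] = 330.3219

330.3219


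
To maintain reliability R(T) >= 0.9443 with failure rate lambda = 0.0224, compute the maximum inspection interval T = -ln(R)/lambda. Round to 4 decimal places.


R_target = 0.9443
lambda = 0.0224
-ln(0.9443) = 0.0573
T = 0.0573 / 0.0224
T = 2.5585

2.5585


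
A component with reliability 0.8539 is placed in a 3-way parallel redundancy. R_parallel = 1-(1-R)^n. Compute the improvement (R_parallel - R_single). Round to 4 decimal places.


R_single = 0.8539, n = 3
1 - R_single = 0.1461
(1 - R_single)^n = 0.1461^3 = 0.0031
R_parallel = 1 - 0.0031 = 0.9969
Improvement = 0.9969 - 0.8539
Improvement = 0.143

0.143


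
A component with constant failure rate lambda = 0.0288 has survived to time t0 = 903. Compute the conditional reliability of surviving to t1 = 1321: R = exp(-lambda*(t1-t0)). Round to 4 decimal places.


lambda = 0.0288
t0 = 903, t1 = 1321
t1 - t0 = 418
lambda * (t1-t0) = 0.0288 * 418 = 12.0384
R = exp(-12.0384)
R = 0.0

0.0


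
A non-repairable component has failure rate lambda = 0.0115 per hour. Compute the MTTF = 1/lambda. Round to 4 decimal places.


lambda = 0.0115
MTTF = 1 / 0.0115
MTTF = 86.9565

86.9565


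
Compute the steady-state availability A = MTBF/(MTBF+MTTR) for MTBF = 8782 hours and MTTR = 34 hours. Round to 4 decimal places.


MTBF = 8782
MTTR = 34
MTBF + MTTR = 8816
A = 8782 / 8816
A = 0.9961

0.9961


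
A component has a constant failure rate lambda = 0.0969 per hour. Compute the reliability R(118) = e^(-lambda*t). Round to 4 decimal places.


lambda = 0.0969
t = 118
lambda * t = 11.4342
R(t) = e^(-11.4342)
R(t) = 0.0

0.0


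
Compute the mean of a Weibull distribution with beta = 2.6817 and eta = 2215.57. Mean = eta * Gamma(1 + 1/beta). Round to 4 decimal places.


beta = 2.6817, eta = 2215.57
1/beta = 0.3729
1 + 1/beta = 1.3729
Gamma(1.3729) = 0.8891
Mean = 2215.57 * 0.8891
Mean = 1969.8164

1969.8164


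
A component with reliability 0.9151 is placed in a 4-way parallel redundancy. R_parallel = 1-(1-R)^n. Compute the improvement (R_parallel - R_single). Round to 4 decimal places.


R_single = 0.9151, n = 4
1 - R_single = 0.0849
(1 - R_single)^n = 0.0849^4 = 0.0001
R_parallel = 1 - 0.0001 = 0.9999
Improvement = 0.9999 - 0.9151
Improvement = 0.0848

0.0848


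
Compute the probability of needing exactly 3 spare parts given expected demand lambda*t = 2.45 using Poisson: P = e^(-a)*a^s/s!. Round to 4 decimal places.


a = 2.45, s = 3
e^(-a) = e^(-2.45) = 0.0863
a^s = 2.45^3 = 14.7061
s! = 6
P = 0.0863 * 14.7061 / 6
P = 0.2115

0.2115


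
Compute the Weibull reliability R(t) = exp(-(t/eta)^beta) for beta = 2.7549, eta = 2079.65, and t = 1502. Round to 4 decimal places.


beta = 2.7549, eta = 2079.65, t = 1502
t/eta = 1502 / 2079.65 = 0.7222
(t/eta)^beta = 0.7222^2.7549 = 0.408
R(t) = exp(-0.408)
R(t) = 0.665

0.665


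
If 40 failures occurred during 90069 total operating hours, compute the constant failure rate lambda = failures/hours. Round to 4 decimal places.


failures = 40
total_hours = 90069
lambda = 40 / 90069
lambda = 0.0004

0.0004


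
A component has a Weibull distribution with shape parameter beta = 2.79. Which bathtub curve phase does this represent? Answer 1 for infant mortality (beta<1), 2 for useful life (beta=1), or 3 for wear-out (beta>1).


beta = 2.79
Compare beta to 1:
beta < 1 => infant mortality (phase 1)
beta = 1 => useful life (phase 2)
beta > 1 => wear-out (phase 3)
Since beta = 2.79, this is wear-out (increasing failure rate)
Phase = 3

3


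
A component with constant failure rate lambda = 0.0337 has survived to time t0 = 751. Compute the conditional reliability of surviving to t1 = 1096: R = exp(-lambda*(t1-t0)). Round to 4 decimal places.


lambda = 0.0337
t0 = 751, t1 = 1096
t1 - t0 = 345
lambda * (t1-t0) = 0.0337 * 345 = 11.6265
R = exp(-11.6265)
R = 0.0

0.0


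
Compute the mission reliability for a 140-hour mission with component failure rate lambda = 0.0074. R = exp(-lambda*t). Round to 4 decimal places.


lambda = 0.0074
mission_time = 140
lambda * t = 0.0074 * 140 = 1.036
R = exp(-1.036)
R = 0.3549

0.3549


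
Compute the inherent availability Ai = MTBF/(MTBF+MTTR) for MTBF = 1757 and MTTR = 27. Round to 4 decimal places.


MTBF = 1757
MTTR = 27
MTBF + MTTR = 1784
Ai = 1757 / 1784
Ai = 0.9849

0.9849


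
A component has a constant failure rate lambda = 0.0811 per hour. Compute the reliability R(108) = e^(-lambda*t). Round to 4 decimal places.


lambda = 0.0811
t = 108
lambda * t = 8.7588
R(t) = e^(-8.7588)
R(t) = 0.0002

0.0002


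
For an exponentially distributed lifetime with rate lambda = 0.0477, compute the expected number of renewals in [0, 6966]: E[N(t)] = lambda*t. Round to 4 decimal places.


lambda = 0.0477
t = 6966
E[N(t)] = lambda * t
E[N(t)] = 0.0477 * 6966
E[N(t)] = 332.2782

332.2782


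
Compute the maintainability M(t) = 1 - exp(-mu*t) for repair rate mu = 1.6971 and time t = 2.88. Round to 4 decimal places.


mu = 1.6971, t = 2.88
mu * t = 1.6971 * 2.88 = 4.8876
exp(-4.8876) = 0.0075
M(t) = 1 - 0.0075
M(t) = 0.9925

0.9925


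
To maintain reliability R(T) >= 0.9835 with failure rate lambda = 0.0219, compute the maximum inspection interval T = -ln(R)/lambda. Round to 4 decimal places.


R_target = 0.9835
lambda = 0.0219
-ln(0.9835) = 0.0166
T = 0.0166 / 0.0219
T = 0.7597

0.7597


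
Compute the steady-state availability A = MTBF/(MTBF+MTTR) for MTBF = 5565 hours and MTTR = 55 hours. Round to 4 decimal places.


MTBF = 5565
MTTR = 55
MTBF + MTTR = 5620
A = 5565 / 5620
A = 0.9902

0.9902


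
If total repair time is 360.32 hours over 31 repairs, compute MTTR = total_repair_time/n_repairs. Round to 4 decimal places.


total_repair_time = 360.32
n_repairs = 31
MTTR = 360.32 / 31
MTTR = 11.6232

11.6232


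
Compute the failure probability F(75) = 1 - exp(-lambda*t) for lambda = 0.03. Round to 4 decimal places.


lambda = 0.03, t = 75
lambda * t = 2.25
exp(-2.25) = 0.1054
F(t) = 1 - 0.1054
F(t) = 0.8946

0.8946


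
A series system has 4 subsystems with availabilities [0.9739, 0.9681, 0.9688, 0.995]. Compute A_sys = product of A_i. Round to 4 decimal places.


Subsystems: [0.9739, 0.9681, 0.9688, 0.995]
After subsystem 1 (A=0.9739): product = 0.9739
After subsystem 2 (A=0.9681): product = 0.9428
After subsystem 3 (A=0.9688): product = 0.9134
After subsystem 4 (A=0.995): product = 0.9088
A_sys = 0.9088

0.9088


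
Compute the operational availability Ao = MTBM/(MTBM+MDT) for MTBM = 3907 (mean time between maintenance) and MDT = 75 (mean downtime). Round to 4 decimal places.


MTBM = 3907
MDT = 75
MTBM + MDT = 3982
Ao = 3907 / 3982
Ao = 0.9812

0.9812


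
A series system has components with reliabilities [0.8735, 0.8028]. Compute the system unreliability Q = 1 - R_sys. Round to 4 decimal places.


Components: [0.8735, 0.8028]
After component 1: product = 0.8735
After component 2: product = 0.7012
R_sys = 0.7012
Q = 1 - 0.7012 = 0.2988

0.2988


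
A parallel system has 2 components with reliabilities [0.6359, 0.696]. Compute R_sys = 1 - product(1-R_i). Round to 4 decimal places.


Components: [0.6359, 0.696]
(1 - 0.6359) = 0.3641, running product = 0.3641
(1 - 0.696) = 0.304, running product = 0.1107
Product of (1-R_i) = 0.1107
R_sys = 1 - 0.1107 = 0.8893

0.8893


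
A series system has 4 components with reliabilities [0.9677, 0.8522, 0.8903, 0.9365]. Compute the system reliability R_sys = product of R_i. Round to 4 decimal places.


Components: [0.9677, 0.8522, 0.8903, 0.9365]
After component 1 (R=0.9677): product = 0.9677
After component 2 (R=0.8522): product = 0.8247
After component 3 (R=0.8903): product = 0.7342
After component 4 (R=0.9365): product = 0.6876
R_sys = 0.6876

0.6876


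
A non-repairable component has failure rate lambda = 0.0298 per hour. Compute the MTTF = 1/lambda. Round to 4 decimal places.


lambda = 0.0298
MTTF = 1 / 0.0298
MTTF = 33.557

33.557


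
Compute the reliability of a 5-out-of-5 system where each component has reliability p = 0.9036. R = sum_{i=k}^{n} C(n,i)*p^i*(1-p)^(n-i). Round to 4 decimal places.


k = 5, n = 5, p = 0.9036
i=5: C(5,5)=1 * 0.9036^5 * 0.0964^0 = 0.6024
R = sum of terms = 0.6024

0.6024


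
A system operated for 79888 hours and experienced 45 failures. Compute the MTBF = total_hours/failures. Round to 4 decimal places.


total_hours = 79888
failures = 45
MTBF = 79888 / 45
MTBF = 1775.2889

1775.2889


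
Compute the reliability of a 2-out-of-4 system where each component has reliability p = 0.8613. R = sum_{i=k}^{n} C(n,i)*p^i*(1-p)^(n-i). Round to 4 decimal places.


k = 2, n = 4, p = 0.8613
i=2: C(4,2)=6 * 0.8613^2 * 0.1387^2 = 0.0856
i=3: C(4,3)=4 * 0.8613^3 * 0.1387^1 = 0.3545
i=4: C(4,4)=1 * 0.8613^4 * 0.1387^0 = 0.5503
R = sum of terms = 0.9904

0.9904


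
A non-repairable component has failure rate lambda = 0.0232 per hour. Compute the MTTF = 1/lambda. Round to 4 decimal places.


lambda = 0.0232
MTTF = 1 / 0.0232
MTTF = 43.1034

43.1034


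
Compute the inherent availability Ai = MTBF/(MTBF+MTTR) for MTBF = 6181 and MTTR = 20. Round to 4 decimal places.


MTBF = 6181
MTTR = 20
MTBF + MTTR = 6201
Ai = 6181 / 6201
Ai = 0.9968

0.9968


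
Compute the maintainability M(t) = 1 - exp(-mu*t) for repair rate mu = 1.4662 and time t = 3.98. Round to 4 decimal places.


mu = 1.4662, t = 3.98
mu * t = 1.4662 * 3.98 = 5.8355
exp(-5.8355) = 0.0029
M(t) = 1 - 0.0029
M(t) = 0.9971

0.9971


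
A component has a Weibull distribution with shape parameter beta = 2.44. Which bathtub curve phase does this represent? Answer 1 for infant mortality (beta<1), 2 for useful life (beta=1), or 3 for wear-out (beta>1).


beta = 2.44
Compare beta to 1:
beta < 1 => infant mortality (phase 1)
beta = 1 => useful life (phase 2)
beta > 1 => wear-out (phase 3)
Since beta = 2.44, this is wear-out (increasing failure rate)
Phase = 3

3


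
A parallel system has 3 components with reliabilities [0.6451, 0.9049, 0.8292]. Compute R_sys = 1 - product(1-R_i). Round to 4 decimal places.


Components: [0.6451, 0.9049, 0.8292]
(1 - 0.6451) = 0.3549, running product = 0.3549
(1 - 0.9049) = 0.0951, running product = 0.0338
(1 - 0.8292) = 0.1708, running product = 0.0058
Product of (1-R_i) = 0.0058
R_sys = 1 - 0.0058 = 0.9942

0.9942


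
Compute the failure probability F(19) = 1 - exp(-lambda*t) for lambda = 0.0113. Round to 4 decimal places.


lambda = 0.0113, t = 19
lambda * t = 0.2147
exp(-0.2147) = 0.8068
F(t) = 1 - 0.8068
F(t) = 0.1932

0.1932


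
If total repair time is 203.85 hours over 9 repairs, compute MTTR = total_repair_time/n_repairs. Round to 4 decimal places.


total_repair_time = 203.85
n_repairs = 9
MTTR = 203.85 / 9
MTTR = 22.65

22.65


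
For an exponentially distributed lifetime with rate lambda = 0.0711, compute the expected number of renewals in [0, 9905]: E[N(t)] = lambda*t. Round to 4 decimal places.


lambda = 0.0711
t = 9905
E[N(t)] = lambda * t
E[N(t)] = 0.0711 * 9905
E[N(t)] = 704.2455

704.2455


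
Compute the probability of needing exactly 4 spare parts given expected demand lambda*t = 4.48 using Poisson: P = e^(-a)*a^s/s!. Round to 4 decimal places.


a = 4.48, s = 4
e^(-a) = e^(-4.48) = 0.0113
a^s = 4.48^4 = 402.821
s! = 24
P = 0.0113 * 402.821 / 24
P = 0.1902

0.1902


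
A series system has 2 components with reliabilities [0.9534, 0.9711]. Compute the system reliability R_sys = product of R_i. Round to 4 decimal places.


Components: [0.9534, 0.9711]
After component 1 (R=0.9534): product = 0.9534
After component 2 (R=0.9711): product = 0.9258
R_sys = 0.9258

0.9258


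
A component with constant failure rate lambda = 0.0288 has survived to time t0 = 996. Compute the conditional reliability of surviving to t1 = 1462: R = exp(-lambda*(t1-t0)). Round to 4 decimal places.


lambda = 0.0288
t0 = 996, t1 = 1462
t1 - t0 = 466
lambda * (t1-t0) = 0.0288 * 466 = 13.4208
R = exp(-13.4208)
R = 0.0

0.0


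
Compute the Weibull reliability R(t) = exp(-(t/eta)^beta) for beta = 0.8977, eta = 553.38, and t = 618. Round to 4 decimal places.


beta = 0.8977, eta = 553.38, t = 618
t/eta = 618 / 553.38 = 1.1168
(t/eta)^beta = 1.1168^0.8977 = 1.1042
R(t) = exp(-1.1042)
R(t) = 0.3315

0.3315


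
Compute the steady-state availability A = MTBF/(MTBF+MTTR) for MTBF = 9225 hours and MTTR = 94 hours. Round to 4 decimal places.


MTBF = 9225
MTTR = 94
MTBF + MTTR = 9319
A = 9225 / 9319
A = 0.9899

0.9899


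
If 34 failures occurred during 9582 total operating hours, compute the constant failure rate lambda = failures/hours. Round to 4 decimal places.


failures = 34
total_hours = 9582
lambda = 34 / 9582
lambda = 0.0035

0.0035


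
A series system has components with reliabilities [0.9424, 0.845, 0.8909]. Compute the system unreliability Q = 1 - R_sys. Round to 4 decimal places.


Components: [0.9424, 0.845, 0.8909]
After component 1: product = 0.9424
After component 2: product = 0.7963
After component 3: product = 0.7094
R_sys = 0.7094
Q = 1 - 0.7094 = 0.2906

0.2906


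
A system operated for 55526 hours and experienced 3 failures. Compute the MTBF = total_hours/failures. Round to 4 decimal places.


total_hours = 55526
failures = 3
MTBF = 55526 / 3
MTBF = 18508.6667

18508.6667


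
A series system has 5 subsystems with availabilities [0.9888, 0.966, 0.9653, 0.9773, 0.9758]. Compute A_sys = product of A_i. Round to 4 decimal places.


Subsystems: [0.9888, 0.966, 0.9653, 0.9773, 0.9758]
After subsystem 1 (A=0.9888): product = 0.9888
After subsystem 2 (A=0.966): product = 0.9552
After subsystem 3 (A=0.9653): product = 0.922
After subsystem 4 (A=0.9773): product = 0.9011
After subsystem 5 (A=0.9758): product = 0.8793
A_sys = 0.8793

0.8793


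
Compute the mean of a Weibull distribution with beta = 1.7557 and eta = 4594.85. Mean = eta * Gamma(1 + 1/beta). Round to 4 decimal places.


beta = 1.7557, eta = 4594.85
1/beta = 0.5696
1 + 1/beta = 1.5696
Gamma(1.5696) = 0.8905
Mean = 4594.85 * 0.8905
Mean = 4091.4926

4091.4926


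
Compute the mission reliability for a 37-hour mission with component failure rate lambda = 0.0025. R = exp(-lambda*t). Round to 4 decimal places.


lambda = 0.0025
mission_time = 37
lambda * t = 0.0025 * 37 = 0.0925
R = exp(-0.0925)
R = 0.9116

0.9116


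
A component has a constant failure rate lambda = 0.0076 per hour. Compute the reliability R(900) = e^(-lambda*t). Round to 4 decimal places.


lambda = 0.0076
t = 900
lambda * t = 6.84
R(t) = e^(-6.84)
R(t) = 0.0011

0.0011


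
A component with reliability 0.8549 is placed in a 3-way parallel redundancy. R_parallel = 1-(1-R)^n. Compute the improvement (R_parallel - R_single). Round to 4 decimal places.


R_single = 0.8549, n = 3
1 - R_single = 0.1451
(1 - R_single)^n = 0.1451^3 = 0.0031
R_parallel = 1 - 0.0031 = 0.9969
Improvement = 0.9969 - 0.8549
Improvement = 0.142

0.142


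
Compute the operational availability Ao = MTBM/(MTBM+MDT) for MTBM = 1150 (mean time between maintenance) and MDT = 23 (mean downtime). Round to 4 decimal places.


MTBM = 1150
MDT = 23
MTBM + MDT = 1173
Ao = 1150 / 1173
Ao = 0.9804

0.9804


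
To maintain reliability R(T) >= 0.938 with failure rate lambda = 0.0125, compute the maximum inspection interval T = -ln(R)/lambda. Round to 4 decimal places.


R_target = 0.938
lambda = 0.0125
-ln(0.938) = 0.064
T = 0.064 / 0.0125
T = 5.1204

5.1204


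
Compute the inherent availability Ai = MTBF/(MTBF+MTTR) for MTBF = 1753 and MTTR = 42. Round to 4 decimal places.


MTBF = 1753
MTTR = 42
MTBF + MTTR = 1795
Ai = 1753 / 1795
Ai = 0.9766

0.9766
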